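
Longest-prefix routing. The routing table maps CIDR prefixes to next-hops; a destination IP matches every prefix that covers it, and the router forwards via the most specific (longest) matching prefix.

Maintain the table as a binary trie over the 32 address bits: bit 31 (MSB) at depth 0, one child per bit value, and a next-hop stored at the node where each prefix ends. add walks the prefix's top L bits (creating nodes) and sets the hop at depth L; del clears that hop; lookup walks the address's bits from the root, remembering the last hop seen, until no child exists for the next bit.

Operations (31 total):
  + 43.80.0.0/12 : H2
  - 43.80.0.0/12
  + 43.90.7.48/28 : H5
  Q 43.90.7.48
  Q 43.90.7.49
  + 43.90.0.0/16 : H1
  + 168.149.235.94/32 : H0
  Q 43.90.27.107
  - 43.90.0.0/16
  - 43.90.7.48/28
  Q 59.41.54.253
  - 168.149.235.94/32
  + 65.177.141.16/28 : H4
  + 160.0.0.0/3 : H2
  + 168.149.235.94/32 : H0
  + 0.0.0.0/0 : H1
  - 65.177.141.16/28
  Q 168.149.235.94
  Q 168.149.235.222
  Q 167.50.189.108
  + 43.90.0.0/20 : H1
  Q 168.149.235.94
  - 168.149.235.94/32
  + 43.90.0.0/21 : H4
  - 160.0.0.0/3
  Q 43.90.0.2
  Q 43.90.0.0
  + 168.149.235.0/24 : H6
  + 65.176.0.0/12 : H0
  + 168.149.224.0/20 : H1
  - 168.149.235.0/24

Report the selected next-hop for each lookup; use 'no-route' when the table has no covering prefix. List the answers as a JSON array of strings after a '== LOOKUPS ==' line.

Apply in order:
  + 43.80.0.0/12 (H2) depth=12
  - 43.80.0.0/12 clear@12
  + 43.90.7.48/28 (H5) depth=28
  ? 43.90.7.48  path d0:-→d1:-→d2:-→d3:-→d4:-→d5:-→d6:-→d7:-→d8:-→d9:-→d10:-→d11:-→d12:-→d13:-→d14:-→d15:-→d16:-→d17:-→d18:-→d19:-→d20:-→d21:-→d22:-→d23:-→d24:-→d25:-→d26:-→d27:-→d28:H5  best=H5
  ? 43.90.7.49  path d0:-→d1:-→d2:-→d3:-→d4:-→d5:-→d6:-→d7:-→d8:-→d9:-→d10:-→d11:-→d12:-→d13:-→d14:-→d15:-→d16:-→d17:-→d18:-→d19:-→d20:-→d21:-→d22:-→d23:-→d24:-→d25:-→d26:-→d27:-→d28:H5  best=H5
  + 43.90.0.0/16 (H1) depth=16
  + 168.149.235.94/32 (H0) depth=32
  ? 43.90.27.107  path d0:-→d1:-→d2:-→d3:-→d4:-→d5:-→d6:-→d7:-→d8:-→d9:-→d10:-→d11:-→d12:-→d13:-→d14:-→d15:-→d16:H1→d17:-→d18:-→d19:-  best=H1
  - 43.90.0.0/16 clear@16
  - 43.90.7.48/28 clear@28
  ? 59.41.54.253  path d0:-→d1:-→d2:-→d3:-  best=no-route
  - 168.149.235.94/32 clear@32
  + 65.177.141.16/28 (H4) depth=28
  + 160.0.0.0/3 (H2) depth=3
  + 168.149.235.94/32 (H0) depth=32
  + 0.0.0.0/0 (H1) depth=0
  - 65.177.141.16/28 clear@28
  ? 168.149.235.94  path d0:H1→d1:-→d2:-→d3:H2→d4:-→d5:-→d6:-→d7:-→d8:-→d9:-→d10:-→d11:-→d12:-→d13:-→d14:-→d15:-→d16:-→d17:-→d18:-→d19:-→d20:-→d21:-→d22:-→d23:-→d24:-→d25:-→d26:-→d27:-→d28:-→d29:-→d30:-→d31:-→d32:H0  best=H0
  ? 168.149.235.222  path d0:H1→d1:-→d2:-→d3:H2→d4:-→d5:-→d6:-→d7:-→d8:-→d9:-→d10:-→d11:-→d12:-→d13:-→d14:-→d15:-→d16:-→d17:-→d18:-→d19:-→d20:-→d21:-→d22:-→d23:-→d24:-  best=H2
  ? 167.50.189.108  path d0:H1→d1:-→d2:-→d3:H2→d4:-  best=H2
  + 43.90.0.0/20 (H1) depth=20
  ? 168.149.235.94  path d0:H1→d1:-→d2:-→d3:H2→d4:-→d5:-→d6:-→d7:-→d8:-→d9:-→d10:-→d11:-→d12:-→d13:-→d14:-→d15:-→d16:-→d17:-→d18:-→d19:-→d20:-→d21:-→d22:-→d23:-→d24:-→d25:-→d26:-→d27:-→d28:-→d29:-→d30:-→d31:-→d32:H0  best=H0
  - 168.149.235.94/32 clear@32
  + 43.90.0.0/21 (H4) depth=21
  - 160.0.0.0/3 clear@3
  ? 43.90.0.2  path d0:H1→d1:-→d2:-→d3:-→d4:-→d5:-→d6:-→d7:-→d8:-→d9:-→d10:-→d11:-→d12:-→d13:-→d14:-→d15:-→d16:-→d17:-→d18:-→d19:-→d20:H1→d21:H4  best=H4
  ? 43.90.0.0  path d0:H1→d1:-→d2:-→d3:-→d4:-→d5:-→d6:-→d7:-→d8:-→d9:-→d10:-→d11:-→d12:-→d13:-→d14:-→d15:-→d16:-→d17:-→d18:-→d19:-→d20:H1→d21:H4  best=H4
  + 168.149.235.0/24 (H6) depth=24
  + 65.176.0.0/12 (H0) depth=12
  + 168.149.224.0/20 (H1) depth=20
  - 168.149.235.0/24 clear@24

== LOOKUPS ==
["H5","H5","H1","no-route","H0","H2","H2","H0","H4","H4"]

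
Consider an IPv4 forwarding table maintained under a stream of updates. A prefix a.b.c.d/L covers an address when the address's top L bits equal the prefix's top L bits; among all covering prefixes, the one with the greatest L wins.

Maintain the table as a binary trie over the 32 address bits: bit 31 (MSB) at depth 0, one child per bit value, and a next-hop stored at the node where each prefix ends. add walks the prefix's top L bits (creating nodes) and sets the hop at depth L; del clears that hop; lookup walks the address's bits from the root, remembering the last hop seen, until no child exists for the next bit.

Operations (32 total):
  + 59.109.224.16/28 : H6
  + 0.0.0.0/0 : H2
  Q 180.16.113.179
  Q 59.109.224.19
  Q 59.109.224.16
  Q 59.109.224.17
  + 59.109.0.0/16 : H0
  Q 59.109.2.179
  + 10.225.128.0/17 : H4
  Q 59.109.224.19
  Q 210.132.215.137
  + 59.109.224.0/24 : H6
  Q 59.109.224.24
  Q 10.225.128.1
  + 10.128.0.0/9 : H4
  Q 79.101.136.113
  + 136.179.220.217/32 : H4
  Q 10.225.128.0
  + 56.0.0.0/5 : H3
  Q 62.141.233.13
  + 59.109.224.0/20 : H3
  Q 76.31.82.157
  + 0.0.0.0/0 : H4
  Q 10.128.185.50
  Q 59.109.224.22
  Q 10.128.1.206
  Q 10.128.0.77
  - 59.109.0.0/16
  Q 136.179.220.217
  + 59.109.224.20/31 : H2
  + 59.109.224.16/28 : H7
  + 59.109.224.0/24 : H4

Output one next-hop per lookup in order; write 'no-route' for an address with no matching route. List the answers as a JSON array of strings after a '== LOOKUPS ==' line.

Process each operation:
  + 59.109.224.16/28 (H6) depth=28
  + 0.0.0.0/0 (H2) depth=0
  ? 180.16.113.179  path d0:H2  best=H2
  ? 59.109.224.19  path d0:H2→d1:-→d2:-→d3:-→d4:-→d5:-→d6:-→d7:-→d8:-→d9:-→d10:-→d11:-→d12:-→d13:-→d14:-→d15:-→d16:-→d17:-→d18:-→d19:-→d20:-→d21:-→d22:-→d23:-→d24:-→d25:-→d26:-→d27:-→d28:H6  best=H6
  ? 59.109.224.16  path d0:H2→d1:-→d2:-→d3:-→d4:-→d5:-→d6:-→d7:-→d8:-→d9:-→d10:-→d11:-→d12:-→d13:-→d14:-→d15:-→d16:-→d17:-→d18:-→d19:-→d20:-→d21:-→d22:-→d23:-→d24:-→d25:-→d26:-→d27:-→d28:H6  best=H6
  ? 59.109.224.17  path d0:H2→d1:-→d2:-→d3:-→d4:-→d5:-→d6:-→d7:-→d8:-→d9:-→d10:-→d11:-→d12:-→d13:-→d14:-→d15:-→d16:-→d17:-→d18:-→d19:-→d20:-→d21:-→d22:-→d23:-→d24:-→d25:-→d26:-→d27:-→d28:H6  best=H6
  + 59.109.0.0/16 (H0) depth=16
  ? 59.109.2.179  path d0:H2→d1:-→d2:-→d3:-→d4:-→d5:-→d6:-→d7:-→d8:-→d9:-→d10:-→d11:-→d12:-→d13:-→d14:-→d15:-→d16:H0  best=H0
  + 10.225.128.0/17 (H4) depth=17
  ? 59.109.224.19  path d0:H2→d1:-→d2:-→d3:-→d4:-→d5:-→d6:-→d7:-→d8:-→d9:-→d10:-→d11:-→d12:-→d13:-→d14:-→d15:-→d16:H0→d17:-→d18:-→d19:-→d20:-→d21:-→d22:-→d23:-→d24:-→d25:-→d26:-→d27:-→d28:H6  best=H6
  ? 210.132.215.137  path d0:H2  best=H2
  + 59.109.224.0/24 (H6) depth=24
  ? 59.109.224.24  path d0:H2→d1:-→d2:-→d3:-→d4:-→d5:-→d6:-→d7:-→d8:-→d9:-→d10:-→d11:-→d12:-→d13:-→d14:-→d15:-→d16:H0→d17:-→d18:-→d19:-→d20:-→d21:-→d22:-→d23:-→d24:H6→d25:-→d26:-→d27:-→d28:H6  best=H6
  ? 10.225.128.1  path d0:H2→d1:-→d2:-→d3:-→d4:-→d5:-→d6:-→d7:-→d8:-→d9:-→d10:-→d11:-→d12:-→d13:-→d14:-→d15:-→d16:-→d17:H4  best=H4
  + 10.128.0.0/9 (H4) depth=9
  ? 79.101.136.113  path d0:H2→d1:-  best=H2
  + 136.179.220.217/32 (H4) depth=32
  ? 10.225.128.0  path d0:H2→d1:-→d2:-→d3:-→d4:-→d5:-→d6:-→d7:-→d8:-→d9:H4→d10:-→d11:-→d12:-→d13:-→d14:-→d15:-→d16:-→d17:H4  best=H4
  + 56.0.0.0/5 (H3) depth=5
  ? 62.141.233.13  path d0:H2→d1:-→d2:-→d3:-→d4:-→d5:H3  best=H3
  + 59.109.224.0/20 (H3) depth=20
  ? 76.31.82.157  path d0:H2→d1:-  best=H2
  + 0.0.0.0/0 (H4) depth=0
  ? 10.128.185.50  path d0:H4→d1:-→d2:-→d3:-→d4:-→d5:-→d6:-→d7:-→d8:-→d9:H4  best=H4
  ? 59.109.224.22  path d0:H4→d1:-→d2:-→d3:-→d4:-→d5:H3→d6:-→d7:-→d8:-→d9:-→d10:-→d11:-→d12:-→d13:-→d14:-→d15:-→d16:H0→d17:-→d18:-→d19:-→d20:H3→d21:-→d22:-→d23:-→d24:H6→d25:-→d26:-→d27:-→d28:H6  best=H6
  ? 10.128.1.206  path d0:H4→d1:-→d2:-→d3:-→d4:-→d5:-→d6:-→d7:-→d8:-→d9:H4  best=H4
  ? 10.128.0.77  path d0:H4→d1:-→d2:-→d3:-→d4:-→d5:-→d6:-→d7:-→d8:-→d9:H4  best=H4
  del 59.109.0.0/16 (clear depth 16)
  ? 136.179.220.217  path d0:H4→d1:-→d2:-→d3:-→d4:-→d5:-→d6:-→d7:-→d8:-→d9:-→d10:-→d11:-→d12:-→d13:-→d14:-→d15:-→d16:-→d17:-→d18:-→d19:-→d20:-→d21:-→d22:-→d23:-→d24:-→d25:-→d26:-→d27:-→d28:-→d29:-→d30:-→d31:-→d32:H4  best=H4
  + 59.109.224.20/31 (H2) depth=31
  + 59.109.224.16/28 (H7) depth=28
  + 59.109.224.0/24 (H4) depth=24

== LOOKUPS ==
["H2","H6","H6","H6","H0","H6","H2","H6","H4","H2","H4","H3","H2","H4","H6","H4","H4","H4"]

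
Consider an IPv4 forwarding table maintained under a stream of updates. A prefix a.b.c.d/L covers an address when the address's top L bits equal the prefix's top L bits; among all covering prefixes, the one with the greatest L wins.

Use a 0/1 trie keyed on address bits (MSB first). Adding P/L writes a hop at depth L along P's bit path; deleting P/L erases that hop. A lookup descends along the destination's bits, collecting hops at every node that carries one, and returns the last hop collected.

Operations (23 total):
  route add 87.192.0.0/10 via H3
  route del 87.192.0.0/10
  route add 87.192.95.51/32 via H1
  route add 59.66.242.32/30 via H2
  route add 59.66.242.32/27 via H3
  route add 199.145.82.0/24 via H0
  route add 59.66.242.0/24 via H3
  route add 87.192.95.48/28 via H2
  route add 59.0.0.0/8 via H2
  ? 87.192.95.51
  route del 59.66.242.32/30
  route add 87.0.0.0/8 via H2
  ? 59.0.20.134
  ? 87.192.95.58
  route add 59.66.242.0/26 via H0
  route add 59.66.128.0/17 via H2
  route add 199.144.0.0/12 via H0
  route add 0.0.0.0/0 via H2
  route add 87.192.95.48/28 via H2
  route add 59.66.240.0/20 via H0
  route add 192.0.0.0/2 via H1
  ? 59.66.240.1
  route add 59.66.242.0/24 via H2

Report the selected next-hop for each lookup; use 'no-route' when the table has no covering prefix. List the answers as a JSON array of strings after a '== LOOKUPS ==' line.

Trace:
  add 87.192.0.0/10 -> H3 at depth 10
  - 87.192.0.0/10 clear@10
  add 87.192.95.51/32 -> H1 at depth 32
  add 59.66.242.32/30 -> H2 at depth 30
  add 59.66.242.32/27 -> H3 at depth 27
  add 199.145.82.0/24 -> H0 at depth 24
  add 59.66.242.0/24 -> H3 at depth 24
  add 87.192.95.48/28 -> H2 at depth 28
  add 59.0.0.0/8 -> H2 at depth 8
  Q 87.192.95.51: descend 01010111110000000101111100110011 ; hops seen [H2,H1] ; pick H1
  - 59.66.242.32/30 clear@30
  add 87.0.0.0/8 -> H2 at depth 8
  Q 59.0.20.134: descend 001110110 ; hops seen [H2] ; pick H2
  Q 87.192.95.58: descend 0101011111000000010111110011 ; hops seen [H2,H2] ; pick H2
  add 59.66.242.0/26 -> H0 at depth 26
  add 59.66.128.0/17 -> H2 at depth 17
  add 199.144.0.0/12 -> H0 at depth 12
  add 0.0.0.0/0 -> H2 at depth 0
  add 87.192.95.48/28 -> H2 at depth 28
  add 59.66.240.0/20 -> H0 at depth 20
  add 192.0.0.0/2 -> H1 at depth 2
  Q 59.66.240.1: descend 0011101101000010111100 ; hops seen [H2,H2,H2,H0] ; pick H0
  add 59.66.242.0/24 -> H2 at depth 24

== LOOKUPS ==
["H1","H2","H2","H0"]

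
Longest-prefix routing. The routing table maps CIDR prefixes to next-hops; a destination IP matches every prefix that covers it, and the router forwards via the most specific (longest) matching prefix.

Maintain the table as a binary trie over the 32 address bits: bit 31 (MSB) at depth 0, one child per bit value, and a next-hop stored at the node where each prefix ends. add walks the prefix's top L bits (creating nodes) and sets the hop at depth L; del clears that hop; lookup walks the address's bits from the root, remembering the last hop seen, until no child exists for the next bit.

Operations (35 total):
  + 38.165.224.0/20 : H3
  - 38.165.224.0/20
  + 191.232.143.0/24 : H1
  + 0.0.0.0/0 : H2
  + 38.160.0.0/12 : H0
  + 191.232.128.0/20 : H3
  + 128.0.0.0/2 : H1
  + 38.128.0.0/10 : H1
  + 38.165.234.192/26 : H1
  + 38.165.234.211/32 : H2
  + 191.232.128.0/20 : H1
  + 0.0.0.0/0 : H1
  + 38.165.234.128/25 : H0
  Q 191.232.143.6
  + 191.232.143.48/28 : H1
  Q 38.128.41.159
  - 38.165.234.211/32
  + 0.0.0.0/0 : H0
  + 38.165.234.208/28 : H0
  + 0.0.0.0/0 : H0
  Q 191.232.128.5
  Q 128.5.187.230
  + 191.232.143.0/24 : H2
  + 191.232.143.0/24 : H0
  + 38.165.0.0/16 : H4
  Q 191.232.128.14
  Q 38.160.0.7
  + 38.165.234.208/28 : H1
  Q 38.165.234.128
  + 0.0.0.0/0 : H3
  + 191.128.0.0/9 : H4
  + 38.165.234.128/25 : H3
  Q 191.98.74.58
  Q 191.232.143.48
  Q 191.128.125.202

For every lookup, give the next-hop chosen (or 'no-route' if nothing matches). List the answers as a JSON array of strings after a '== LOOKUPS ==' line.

Process each operation:
  add 38.165.224.0/20 -> H3 at depth 20
  del 38.165.224.0/20 (clear depth 20)
  add 191.232.143.0/24 -> H1 at depth 24
  add 0.0.0.0/0 -> H2 at depth 0
  add 38.160.0.0/12 -> H0 at depth 12
  add 191.232.128.0/20 -> H3 at depth 20
  add 128.0.0.0/2 -> H1 at depth 2
  add 38.128.0.0/10 -> H1 at depth 10
  add 38.165.234.192/26 -> H1 at depth 26
  add 38.165.234.211/32 -> H2 at depth 32
  add 191.232.128.0/20 -> H1 at depth 20
  add 0.0.0.0/0 -> H1 at depth 0
  add 38.165.234.128/25 -> H0 at depth 25
  lookup 191.232.143.6: bits 101111111110100010001111 walk d0:H1→d1:-→d2:H1→d3:-→d4:-→d5:-→d6:-→d7:-→d8:-→d9:-→d10:-→d11:-→d12:-→d13:-→d14:-→d15:-→d16:-→d17:-→d18:-→d19:-→d20:H1→d21:-→d22:-→d23:-→d24:H1 -> H1
  add 191.232.143.48/28 -> H1 at depth 28
  lookup 38.128.41.159: bits 0010011010 walk d0:H1→d1:-→d2:-→d3:-→d4:-→d5:-→d6:-→d7:-→d8:-→d9:-→d10:H1 -> H1
  del 38.165.234.211/32 (clear depth 32)
  add 0.0.0.0/0 -> H0 at depth 0
  add 38.165.234.208/28 -> H0 at depth 28
  add 0.0.0.0/0 -> H0 at depth 0
  lookup 191.232.128.5: bits 10111111111010001000 walk d0:H0→d1:-→d2:H1→d3:-→d4:-→d5:-→d6:-→d7:-→d8:-→d9:-→d10:-→d11:-→d12:-→d13:-→d14:-→d15:-→d16:-→d17:-→d18:-→d19:-→d20:H1 -> H1
  lookup 128.5.187.230: bits 10 walk d0:H0→d1:-→d2:H1 -> H1
  add 191.232.143.0/24 -> H2 at depth 24
  add 191.232.143.0/24 -> H0 at depth 24
  add 38.165.0.0/16 -> H4 at depth 16
  lookup 191.232.128.14: bits 10111111111010001000 walk d0:H0→d1:-→d2:H1→d3:-→d4:-→d5:-→d6:-→d7:-→d8:-→d9:-→d10:-→d11:-→d12:-→d13:-→d14:-→d15:-→d16:-→d17:-→d18:-→d19:-→d20:H1 -> H1
  lookup 38.160.0.7: bits 0010011010100 walk d0:H0→d1:-→d2:-→d3:-→d4:-→d5:-→d6:-→d7:-→d8:-→d9:-→d10:H1→d11:-→d12:H0→d13:- -> H0
  add 38.165.234.208/28 -> H1 at depth 28
  lookup 38.165.234.128: bits 0010011010100101111010101 walk d0:H0→d1:-→d2:-→d3:-→d4:-→d5:-→d6:-→d7:-→d8:-→d9:-→d10:H1→d11:-→d12:H0→d13:-→d14:-→d15:-→d16:H4→d17:-→d18:-→d19:-→d20:-→d21:-→d22:-→d23:-→d24:-→d25:H0 -> H0
  add 0.0.0.0/0 -> H3 at depth 0
  add 191.128.0.0/9 -> H4 at depth 9
  add 38.165.234.128/25 -> H3 at depth 25
  lookup 191.98.74.58: bits 10111111 walk d0:H3→d1:-→d2:H1→d3:-→d4:-→d5:-→d6:-→d7:-→d8:- -> H1
  lookup 191.232.143.48: bits 1011111111101000100011110011 walk d0:H3→d1:-→d2:H1→d3:-→d4:-→d5:-→d6:-→d7:-→d8:-→d9:H4→d10:-→d11:-→d12:-→d13:-→d14:-→d15:-→d16:-→d17:-→d18:-→d19:-→d20:H1→d21:-→d22:-→d23:-→d24:H0→d25:-→d26:-→d27:-→d28:H1 -> H1
  lookup 191.128.125.202: bits 101111111 walk d0:H3→d1:-→d2:H1→d3:-→d4:-→d5:-→d6:-→d7:-→d8:-→d9:H4 -> H4

== LOOKUPS ==
["H1","H1","H1","H1","H1","H0","H0","H1","H1","H4"]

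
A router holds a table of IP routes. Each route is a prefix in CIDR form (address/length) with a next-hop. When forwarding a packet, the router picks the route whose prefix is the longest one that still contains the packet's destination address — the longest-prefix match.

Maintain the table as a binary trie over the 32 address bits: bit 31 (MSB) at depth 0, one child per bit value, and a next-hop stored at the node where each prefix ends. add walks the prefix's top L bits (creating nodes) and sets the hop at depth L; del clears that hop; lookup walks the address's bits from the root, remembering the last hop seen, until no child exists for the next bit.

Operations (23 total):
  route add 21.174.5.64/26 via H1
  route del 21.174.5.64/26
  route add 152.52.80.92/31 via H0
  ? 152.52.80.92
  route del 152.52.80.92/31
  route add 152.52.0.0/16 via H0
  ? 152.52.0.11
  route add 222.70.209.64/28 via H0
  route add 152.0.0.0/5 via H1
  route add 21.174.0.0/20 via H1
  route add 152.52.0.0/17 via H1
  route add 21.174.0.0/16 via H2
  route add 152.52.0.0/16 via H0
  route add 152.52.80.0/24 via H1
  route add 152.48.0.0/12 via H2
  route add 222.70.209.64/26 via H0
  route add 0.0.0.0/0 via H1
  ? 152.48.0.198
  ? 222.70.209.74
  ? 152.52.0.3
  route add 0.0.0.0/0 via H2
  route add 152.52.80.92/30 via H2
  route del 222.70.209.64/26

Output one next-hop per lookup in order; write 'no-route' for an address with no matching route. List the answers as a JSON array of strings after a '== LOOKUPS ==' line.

Trace:
  + 21.174.5.64/26 (H1) depth=26
  - 21.174.5.64/26 clear@26
  + 152.52.80.92/31 (H0) depth=31
  Q 152.52.80.92: descend 1001100000110100010100000101110 ; hops seen [H0] ; pick H0
  - 152.52.80.92/31 clear@31
  + 152.52.0.0/16 (H0) depth=16
  Q 152.52.0.11: descend 10011000001101000 ; hops seen [H0] ; pick H0
  + 222.70.209.64/28 (H0) depth=28
  + 152.0.0.0/5 (H1) depth=5
  + 21.174.0.0/20 (H1) depth=20
  + 152.52.0.0/17 (H1) depth=17
  + 21.174.0.0/16 (H2) depth=16
  + 152.52.0.0/16 (H0) depth=16
  + 152.52.80.0/24 (H1) depth=24
  + 152.48.0.0/12 (H2) depth=12
  + 222.70.209.64/26 (H0) depth=26
  + 0.0.0.0/0 (H1) depth=0
  Q 152.48.0.198: descend 1001100000110 ; hops seen [H1,H1,H2] ; pick H2
  Q 222.70.209.74: descend 1101111001000110110100010100 ; hops seen [H1,H0,H0] ; pick H0
  Q 152.52.0.3: descend 10011000001101000 ; hops seen [H1,H1,H2,H0,H1] ; pick H1
  + 0.0.0.0/0 (H2) depth=0
  + 152.52.80.92/30 (H2) depth=30
  - 222.70.209.64/26 clear@26

== LOOKUPS ==
["H0","H0","H2","H0","H1"]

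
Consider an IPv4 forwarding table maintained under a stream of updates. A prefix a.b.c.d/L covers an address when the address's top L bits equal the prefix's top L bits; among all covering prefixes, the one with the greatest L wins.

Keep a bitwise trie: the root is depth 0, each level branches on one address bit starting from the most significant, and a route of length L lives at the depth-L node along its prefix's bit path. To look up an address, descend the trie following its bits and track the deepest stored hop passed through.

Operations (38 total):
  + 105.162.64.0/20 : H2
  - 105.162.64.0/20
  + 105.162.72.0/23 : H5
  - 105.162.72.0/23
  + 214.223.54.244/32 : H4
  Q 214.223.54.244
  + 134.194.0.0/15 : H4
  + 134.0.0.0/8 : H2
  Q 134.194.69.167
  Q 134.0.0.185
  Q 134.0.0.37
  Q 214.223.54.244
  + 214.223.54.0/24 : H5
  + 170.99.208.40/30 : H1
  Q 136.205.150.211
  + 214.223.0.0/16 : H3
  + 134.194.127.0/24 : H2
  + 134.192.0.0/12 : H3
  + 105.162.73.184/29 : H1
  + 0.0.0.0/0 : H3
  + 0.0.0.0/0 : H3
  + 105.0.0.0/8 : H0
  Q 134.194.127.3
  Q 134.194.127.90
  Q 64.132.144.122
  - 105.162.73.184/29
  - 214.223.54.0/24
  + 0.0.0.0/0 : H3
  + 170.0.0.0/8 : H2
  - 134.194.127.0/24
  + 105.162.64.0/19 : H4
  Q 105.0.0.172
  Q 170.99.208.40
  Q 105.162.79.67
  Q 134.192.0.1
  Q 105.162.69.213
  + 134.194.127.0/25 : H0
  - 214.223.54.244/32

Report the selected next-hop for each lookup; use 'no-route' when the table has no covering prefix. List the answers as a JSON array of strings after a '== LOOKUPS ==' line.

Trace:
  + 105.162.64.0/20 (H2) depth=20
  del 105.162.64.0/20 (clear depth 20)
  + 105.162.72.0/23 (H5) depth=23
  del 105.162.72.0/23 (clear depth 23)
  + 214.223.54.244/32 (H4) depth=32
  lookup 214.223.54.244: bits 11010110110111110011011011110100 walk d0:-→d1:-→d2:-→d3:-→d4:-→d5:-→d6:-→d7:-→d8:-→d9:-→d10:-→d11:-→d12:-→d13:-→d14:-→d15:-→d16:-→d17:-→d18:-→d19:-→d20:-→d21:-→d22:-→d23:-→d24:-→d25:-→d26:-→d27:-→d28:-→d29:-→d30:-→d31:-→d32:H4 -> H4
  + 134.194.0.0/15 (H4) depth=15
  + 134.0.0.0/8 (H2) depth=8
  lookup 134.194.69.167: bits 100001101100001 walk d0:-→d1:-→d2:-→d3:-→d4:-→d5:-→d6:-→d7:-→d8:H2→d9:-→d10:-→d11:-→d12:-→d13:-→d14:-→d15:H4 -> H4
  lookup 134.0.0.185: bits 10000110 walk d0:-→d1:-→d2:-→d3:-→d4:-→d5:-→d6:-→d7:-→d8:H2 -> H2
  lookup 134.0.0.37: bits 10000110 walk d0:-→d1:-→d2:-→d3:-→d4:-→d5:-→d6:-→d7:-→d8:H2 -> H2
  lookup 214.223.54.244: bits 11010110110111110011011011110100 walk d0:-→d1:-→d2:-→d3:-→d4:-→d5:-→d6:-→d7:-→d8:-→d9:-→d10:-→d11:-→d12:-→d13:-→d14:-→d15:-→d16:-→d17:-→d18:-→d19:-→d20:-→d21:-→d22:-→d23:-→d24:-→d25:-→d26:-→d27:-→d28:-→d29:-→d30:-→d31:-→d32:H4 -> H4
  + 214.223.54.0/24 (H5) depth=24
  + 170.99.208.40/30 (H1) depth=30
  lookup 136.205.150.211: bits 1000 walk d0:-→d1:-→d2:-→d3:-→d4:- -> no-route
  + 214.223.0.0/16 (H3) depth=16
  + 134.194.127.0/24 (H2) depth=24
  + 134.192.0.0/12 (H3) depth=12
  + 105.162.73.184/29 (H1) depth=29
  + 0.0.0.0/0 (H3) depth=0
  + 0.0.0.0/0 (H3) depth=0
  + 105.0.0.0/8 (H0) depth=8
  lookup 134.194.127.3: bits 100001101100001001111111 walk d0:H3→d1:-→d2:-→d3:-→d4:-→d5:-→d6:-→d7:-→d8:H2→d9:-→d10:-→d11:-→d12:H3→d13:-→d14:-→d15:H4→d16:-→d17:-→d18:-→d19:-→d20:-→d21:-→d22:-→d23:-→d24:H2 -> H2
  lookup 134.194.127.90: bits 100001101100001001111111 walk d0:H3→d1:-→d2:-→d3:-→d4:-→d5:-→d6:-→d7:-→d8:H2→d9:-→d10:-→d11:-→d12:H3→d13:-→d14:-→d15:H4→d16:-→d17:-→d18:-→d19:-→d20:-→d21:-→d22:-→d23:-→d24:H2 -> H2
  lookup 64.132.144.122: bits 01 walk d0:H3→d1:-→d2:- -> H3
  del 105.162.73.184/29 (clear depth 29)
  del 214.223.54.0/24 (clear depth 24)
  + 0.0.0.0/0 (H3) depth=0
  + 170.0.0.0/8 (H2) depth=8
  del 134.194.127.0/24 (clear depth 24)
  + 105.162.64.0/19 (H4) depth=19
  lookup 105.0.0.172: bits 01101001 walk d0:H3→d1:-→d2:-→d3:-→d4:-→d5:-→d6:-→d7:-→d8:H0 -> H0
  lookup 170.99.208.40: bits 101010100110001111010000001010 walk d0:H3→d1:-→d2:-→d3:-→d4:-→d5:-→d6:-→d7:-→d8:H2→d9:-→d10:-→d11:-→d12:-→d13:-→d14:-→d15:-→d16:-→d17:-→d18:-→d19:-→d20:-→d21:-→d22:-→d23:-→d24:-→d25:-→d26:-→d27:-→d28:-→d29:-→d30:H1 -> H1
  lookup 105.162.79.67: bits 011010011010001001001 walk d0:H3→d1:-→d2:-→d3:-→d4:-→d5:-→d6:-→d7:-→d8:H0→d9:-→d10:-→d11:-→d12:-→d13:-→d14:-→d15:-→d16:-→d17:-→d18:-→d19:H4→d20:-→d21:- -> H4
  lookup 134.192.0.1: bits 10000110110000 walk d0:H3→d1:-→d2:-→d3:-→d4:-→d5:-→d6:-→d7:-→d8:H2→d9:-→d10:-→d11:-→d12:H3→d13:-→d14:- -> H3
  lookup 105.162.69.213: bits 01101001101000100100 walk d0:H3→d1:-→d2:-→d3:-→d4:-→d5:-→d6:-→d7:-→d8:H0→d9:-→d10:-→d11:-→d12:-→d13:-→d14:-→d15:-→d16:-→d17:-→d18:-→d19:H4→d20:- -> H4
  + 134.194.127.0/25 (H0) depth=25
  del 214.223.54.244/32 (clear depth 32)

== LOOKUPS ==
["H4","H4","H2","H2","H4","no-route","H2","H2","H3","H0","H1","H4","H3","H4"]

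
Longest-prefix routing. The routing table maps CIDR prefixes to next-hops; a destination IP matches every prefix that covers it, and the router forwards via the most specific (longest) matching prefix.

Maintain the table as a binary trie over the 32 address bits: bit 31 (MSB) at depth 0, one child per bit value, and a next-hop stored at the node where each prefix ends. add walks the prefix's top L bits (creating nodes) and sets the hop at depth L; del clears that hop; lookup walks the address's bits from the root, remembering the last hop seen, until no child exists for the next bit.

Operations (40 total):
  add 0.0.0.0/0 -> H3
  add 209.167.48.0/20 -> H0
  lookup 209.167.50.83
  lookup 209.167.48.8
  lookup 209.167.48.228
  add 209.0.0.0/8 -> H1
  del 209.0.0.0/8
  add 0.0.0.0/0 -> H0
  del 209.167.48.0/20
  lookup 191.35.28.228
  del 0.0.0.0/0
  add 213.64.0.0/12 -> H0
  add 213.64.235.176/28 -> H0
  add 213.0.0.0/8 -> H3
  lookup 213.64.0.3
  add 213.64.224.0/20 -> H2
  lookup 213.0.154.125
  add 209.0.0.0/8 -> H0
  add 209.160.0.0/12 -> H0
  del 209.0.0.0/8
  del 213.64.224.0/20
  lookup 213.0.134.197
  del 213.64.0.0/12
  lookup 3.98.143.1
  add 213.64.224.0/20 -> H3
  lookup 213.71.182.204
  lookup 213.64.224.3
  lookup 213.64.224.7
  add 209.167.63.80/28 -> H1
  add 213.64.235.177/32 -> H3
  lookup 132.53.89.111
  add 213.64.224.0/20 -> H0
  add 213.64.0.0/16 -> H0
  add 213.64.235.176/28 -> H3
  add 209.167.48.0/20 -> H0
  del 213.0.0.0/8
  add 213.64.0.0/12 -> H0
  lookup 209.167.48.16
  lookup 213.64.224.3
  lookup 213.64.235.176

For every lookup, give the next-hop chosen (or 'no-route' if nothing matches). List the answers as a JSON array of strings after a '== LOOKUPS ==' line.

Apply in order:
  add 0.0.0.0/0 -> H3 at depth 0
  add 209.167.48.0/20 -> H0 at depth 20
  Q 209.167.50.83: descend 11010001101001110011 ; hops seen [H3,H0] ; pick H0
  Q 209.167.48.8: descend 11010001101001110011 ; hops seen [H3,H0] ; pick H0
  Q 209.167.48.228: descend 11010001101001110011 ; hops seen [H3,H0] ; pick H0
  add 209.0.0.0/8 -> H1 at depth 8
  del 209.0.0.0/8 (clear depth 8)
  add 0.0.0.0/0 -> H0 at depth 0
  del 209.167.48.0/20 (clear depth 20)
  Q 191.35.28.228: descend 1 ; hops seen [H0] ; pick H0
  del 0.0.0.0/0 (clear depth 0)
  add 213.64.0.0/12 -> H0 at depth 12
  add 213.64.235.176/28 -> H0 at depth 28
  add 213.0.0.0/8 -> H3 at depth 8
  Q 213.64.0.3: descend 1101010101000000 ; hops seen [H3,H0] ; pick H0
  add 213.64.224.0/20 -> H2 at depth 20
  Q 213.0.154.125: descend 110101010 ; hops seen [H3] ; pick H3
  add 209.0.0.0/8 -> H0 at depth 8
  add 209.160.0.0/12 -> H0 at depth 12
  del 209.0.0.0/8 (clear depth 8)
  del 213.64.224.0/20 (clear depth 20)
  Q 213.0.134.197: descend 110101010 ; hops seen [H3] ; pick H3
  del 213.64.0.0/12 (clear depth 12)
  Q 3.98.143.1: descend ε ; hops seen [∅] ; pick no-route
  add 213.64.224.0/20 -> H3 at depth 20
  Q 213.71.182.204: descend 1101010101000 ; hops seen [H3] ; pick H3
  Q 213.64.224.3: descend 11010101010000001110 ; hops seen [H3,H3] ; pick H3
  Q 213.64.224.7: descend 11010101010000001110 ; hops seen [H3,H3] ; pick H3
  add 209.167.63.80/28 -> H1 at depth 28
  add 213.64.235.177/32 -> H3 at depth 32
  Q 132.53.89.111: descend 1 ; hops seen [∅] ; pick no-route
  add 213.64.224.0/20 -> H0 at depth 20
  add 213.64.0.0/16 -> H0 at depth 16
  add 213.64.235.176/28 -> H3 at depth 28
  add 209.167.48.0/20 -> H0 at depth 20
  del 213.0.0.0/8 (clear depth 8)
  add 213.64.0.0/12 -> H0 at depth 12
  Q 209.167.48.16: descend 11010001101001110011 ; hops seen [H0,H0] ; pick H0
  Q 213.64.224.3: descend 11010101010000001110 ; hops seen [H0,H0,H0] ; pick H0
  Q 213.64.235.176: descend 1101010101000000111010111011000 ; hops seen [H0,H0,H0,H3] ; pick H3

== LOOKUPS ==
["H0","H0","H0","H0","H0","H3","H3","no-route","H3","H3","H3","no-route","H0","H0","H3"]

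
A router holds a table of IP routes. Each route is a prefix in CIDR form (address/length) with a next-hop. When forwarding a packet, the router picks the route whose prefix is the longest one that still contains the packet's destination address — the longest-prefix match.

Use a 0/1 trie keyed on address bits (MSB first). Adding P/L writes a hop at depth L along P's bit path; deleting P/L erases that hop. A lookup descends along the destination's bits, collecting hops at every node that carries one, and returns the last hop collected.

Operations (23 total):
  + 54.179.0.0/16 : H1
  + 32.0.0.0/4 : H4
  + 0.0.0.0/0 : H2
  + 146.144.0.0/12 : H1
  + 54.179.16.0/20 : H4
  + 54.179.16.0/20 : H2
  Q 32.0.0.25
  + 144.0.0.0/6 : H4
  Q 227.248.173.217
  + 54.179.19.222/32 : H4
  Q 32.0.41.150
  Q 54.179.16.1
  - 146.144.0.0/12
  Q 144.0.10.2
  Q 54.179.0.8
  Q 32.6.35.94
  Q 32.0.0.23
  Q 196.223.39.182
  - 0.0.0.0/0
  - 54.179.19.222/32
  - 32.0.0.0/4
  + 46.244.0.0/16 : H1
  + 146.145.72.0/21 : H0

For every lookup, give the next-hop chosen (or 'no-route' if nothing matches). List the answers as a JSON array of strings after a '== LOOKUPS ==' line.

Process each operation:
  add 54.179.0.0/16 -> H1 at depth 16
  add 32.0.0.0/4 -> H4 at depth 4
  add 0.0.0.0/0 -> H2 at depth 0
  add 146.144.0.0/12 -> H1 at depth 12
  add 54.179.16.0/20 -> H4 at depth 20
  add 54.179.16.0/20 -> H2 at depth 20
  ? 32.0.0.25  path d0:H2→d1:-→d2:-→d3:-→d4:H4  best=H4
  add 144.0.0.0/6 -> H4 at depth 6
  ? 227.248.173.217  path d0:H2→d1:-  best=H2
  add 54.179.19.222/32 -> H4 at depth 32
  ? 32.0.41.150  path d0:H2→d1:-→d2:-→d3:-→d4:H4  best=H4
  ? 54.179.16.1  path d0:H2→d1:-→d2:-→d3:-→d4:-→d5:-→d6:-→d7:-→d8:-→d9:-→d10:-→d11:-→d12:-→d13:-→d14:-→d15:-→d16:H1→d17:-→d18:-→d19:-→d20:H2→d21:-→d22:-  best=H2
  - 146.144.0.0/12 clear@12
  ? 144.0.10.2  path d0:H2→d1:-→d2:-→d3:-→d4:-→d5:-→d6:H4  best=H4
  ? 54.179.0.8  path d0:H2→d1:-→d2:-→d3:-→d4:-→d5:-→d6:-→d7:-→d8:-→d9:-→d10:-→d11:-→d12:-→d13:-→d14:-→d15:-→d16:H1→d17:-→d18:-→d19:-  best=H1
  ? 32.6.35.94  path d0:H2→d1:-→d2:-→d3:-→d4:H4  best=H4
  ? 32.0.0.23  path d0:H2→d1:-→d2:-→d3:-→d4:H4  best=H4
  ? 196.223.39.182  path d0:H2→d1:-  best=H2
  - 0.0.0.0/0 clear@0
  - 54.179.19.222/32 clear@32
  - 32.0.0.0/4 clear@4
  add 46.244.0.0/16 -> H1 at depth 16
  add 146.145.72.0/21 -> H0 at depth 21

== LOOKUPS ==
["H4","H2","H4","H2","H4","H1","H4","H4","H2"]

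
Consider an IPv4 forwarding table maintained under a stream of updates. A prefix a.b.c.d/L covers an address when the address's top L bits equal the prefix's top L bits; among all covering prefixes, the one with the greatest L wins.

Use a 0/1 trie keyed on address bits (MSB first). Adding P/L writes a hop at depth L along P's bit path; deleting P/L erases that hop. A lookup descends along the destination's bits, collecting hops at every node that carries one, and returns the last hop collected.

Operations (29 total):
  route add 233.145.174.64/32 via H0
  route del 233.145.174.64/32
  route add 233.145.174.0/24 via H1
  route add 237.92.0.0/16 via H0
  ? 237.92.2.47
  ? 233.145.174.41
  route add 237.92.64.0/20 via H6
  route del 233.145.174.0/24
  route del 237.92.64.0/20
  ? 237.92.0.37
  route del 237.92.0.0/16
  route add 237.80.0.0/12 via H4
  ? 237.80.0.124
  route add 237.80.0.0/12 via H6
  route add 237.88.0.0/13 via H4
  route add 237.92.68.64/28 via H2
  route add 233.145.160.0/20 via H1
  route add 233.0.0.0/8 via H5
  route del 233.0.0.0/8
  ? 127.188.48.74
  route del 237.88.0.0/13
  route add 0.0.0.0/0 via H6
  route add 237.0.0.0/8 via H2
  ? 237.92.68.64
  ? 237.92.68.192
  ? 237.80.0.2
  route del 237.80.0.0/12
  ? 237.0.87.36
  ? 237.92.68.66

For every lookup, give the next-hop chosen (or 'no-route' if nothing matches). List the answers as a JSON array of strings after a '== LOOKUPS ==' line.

Trace:
  add 233.145.174.64/32 -> H0 at depth 32
  del 233.145.174.64/32 (clear depth 32)
  add 233.145.174.0/24 -> H1 at depth 24
  add 237.92.0.0/16 -> H0 at depth 16
  ? 237.92.2.47  path d0:-→d1:-→d2:-→d3:-→d4:-→d5:-→d6:-→d7:-→d8:-→d9:-→d10:-→d11:-→d12:-→d13:-→d14:-→d15:-→d16:H0  best=H0
  ? 233.145.174.41  path d0:-→d1:-→d2:-→d3:-→d4:-→d5:-→d6:-→d7:-→d8:-→d9:-→d10:-→d11:-→d12:-→d13:-→d14:-→d15:-→d16:-→d17:-→d18:-→d19:-→d20:-→d21:-→d22:-→d23:-→d24:H1→d25:-  best=H1
  add 237.92.64.0/20 -> H6 at depth 20
  del 233.145.174.0/24 (clear depth 24)
  del 237.92.64.0/20 (clear depth 20)
  ? 237.92.0.37  path d0:-→d1:-→d2:-→d3:-→d4:-→d5:-→d6:-→d7:-→d8:-→d9:-→d10:-→d11:-→d12:-→d13:-→d14:-→d15:-→d16:H0→d17:-  best=H0
  del 237.92.0.0/16 (clear depth 16)
  add 237.80.0.0/12 -> H4 at depth 12
  ? 237.80.0.124  path d0:-→d1:-→d2:-→d3:-→d4:-→d5:-→d6:-→d7:-→d8:-→d9:-→d10:-→d11:-→d12:H4  best=H4
  add 237.80.0.0/12 -> H6 at depth 12
  add 237.88.0.0/13 -> H4 at depth 13
  add 237.92.68.64/28 -> H2 at depth 28
  add 233.145.160.0/20 -> H1 at depth 20
  add 233.0.0.0/8 -> H5 at depth 8
  del 233.0.0.0/8 (clear depth 8)
  ? 127.188.48.74  path d0:-  best=no-route
  del 237.88.0.0/13 (clear depth 13)
  add 0.0.0.0/0 -> H6 at depth 0
  add 237.0.0.0/8 -> H2 at depth 8
  ? 237.92.68.64  path d0:H6→d1:-→d2:-→d3:-→d4:-→d5:-→d6:-→d7:-→d8:H2→d9:-→d10:-→d11:-→d12:H6→d13:-→d14:-→d15:-→d16:-→d17:-→d18:-→d19:-→d20:-→d21:-→d22:-→d23:-→d24:-→d25:-→d26:-→d27:-→d28:H2  best=H2
  ? 237.92.68.192  path d0:H6→d1:-→d2:-→d3:-→d4:-→d5:-→d6:-→d7:-→d8:H2→d9:-→d10:-→d11:-→d12:H6→d13:-→d14:-→d15:-→d16:-→d17:-→d18:-→d19:-→d20:-→d21:-→d22:-→d23:-→d24:-  best=H6
  ? 237.80.0.2  path d0:H6→d1:-→d2:-→d3:-→d4:-→d5:-→d6:-→d7:-→d8:H2→d9:-→d10:-→d11:-→d12:H6  best=H6
  del 237.80.0.0/12 (clear depth 12)
  ? 237.0.87.36  path d0:H6→d1:-→d2:-→d3:-→d4:-→d5:-→d6:-→d7:-→d8:H2→d9:-  best=H2
  ? 237.92.68.66  path d0:H6→d1:-→d2:-→d3:-→d4:-→d5:-→d6:-→d7:-→d8:H2→d9:-→d10:-→d11:-→d12:-→d13:-→d14:-→d15:-→d16:-→d17:-→d18:-→d19:-→d20:-→d21:-→d22:-→d23:-→d24:-→d25:-→d26:-→d27:-→d28:H2  best=H2

== LOOKUPS ==
["H0","H1","H0","H4","no-route","H2","H6","H6","H2","H2"]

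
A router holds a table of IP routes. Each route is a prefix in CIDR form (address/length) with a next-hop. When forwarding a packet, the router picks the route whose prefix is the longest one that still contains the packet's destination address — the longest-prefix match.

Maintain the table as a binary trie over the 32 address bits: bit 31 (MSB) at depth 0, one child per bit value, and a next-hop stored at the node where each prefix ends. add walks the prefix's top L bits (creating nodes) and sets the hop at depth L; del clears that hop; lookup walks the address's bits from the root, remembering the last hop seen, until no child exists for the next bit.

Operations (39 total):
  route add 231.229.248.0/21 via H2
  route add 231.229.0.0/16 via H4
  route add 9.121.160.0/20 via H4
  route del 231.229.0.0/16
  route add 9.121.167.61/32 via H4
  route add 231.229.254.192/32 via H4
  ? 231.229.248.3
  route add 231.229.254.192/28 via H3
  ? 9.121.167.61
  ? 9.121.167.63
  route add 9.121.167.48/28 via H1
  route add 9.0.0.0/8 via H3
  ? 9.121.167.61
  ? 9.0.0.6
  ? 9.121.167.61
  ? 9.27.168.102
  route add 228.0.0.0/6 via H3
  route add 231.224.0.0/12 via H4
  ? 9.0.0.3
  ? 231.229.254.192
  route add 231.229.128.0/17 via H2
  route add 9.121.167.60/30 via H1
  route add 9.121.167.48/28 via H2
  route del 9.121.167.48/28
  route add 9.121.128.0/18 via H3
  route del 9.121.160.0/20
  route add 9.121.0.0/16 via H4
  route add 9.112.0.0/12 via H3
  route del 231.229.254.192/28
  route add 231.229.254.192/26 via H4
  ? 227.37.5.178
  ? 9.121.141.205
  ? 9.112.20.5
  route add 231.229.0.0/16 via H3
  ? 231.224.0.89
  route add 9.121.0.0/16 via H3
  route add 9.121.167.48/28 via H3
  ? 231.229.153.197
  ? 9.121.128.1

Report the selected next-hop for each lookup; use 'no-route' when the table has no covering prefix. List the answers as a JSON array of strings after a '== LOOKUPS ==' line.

Process each operation:
  add 231.229.248.0/21 -> H2 at depth 21
  add 231.229.0.0/16 -> H4 at depth 16
  add 9.121.160.0/20 -> H4 at depth 20
  del 231.229.0.0/16 (clear depth 16)
  add 9.121.167.61/32 -> H4 at depth 32
  add 231.229.254.192/32 -> H4 at depth 32
  Q 231.229.248.3: descend 111001111110010111111 ; hops seen [H2] ; pick H2
  add 231.229.254.192/28 -> H3 at depth 28
  Q 9.121.167.61: descend 00001001011110011010011100111101 ; hops seen [H4,H4] ; pick H4
  Q 9.121.167.63: descend 000010010111100110100111001111 ; hops seen [H4] ; pick H4
  add 9.121.167.48/28 -> H1 at depth 28
  add 9.0.0.0/8 -> H3 at depth 8
  Q 9.121.167.61: descend 00001001011110011010011100111101 ; hops seen [H3,H4,H1,H4] ; pick H4
  Q 9.0.0.6: descend 000010010 ; hops seen [H3] ; pick H3
  Q 9.121.167.61: descend 00001001011110011010011100111101 ; hops seen [H3,H4,H1,H4] ; pick H4
  Q 9.27.168.102: descend 000010010 ; hops seen [H3] ; pick H3
  add 228.0.0.0/6 -> H3 at depth 6
  add 231.224.0.0/12 -> H4 at depth 12
  Q 9.0.0.3: descend 000010010 ; hops seen [H3] ; pick H3
  Q 231.229.254.192: descend 11100111111001011111111011000000 ; hops seen [H3,H4,H2,H3,H4] ; pick H4
  add 231.229.128.0/17 -> H2 at depth 17
  add 9.121.167.60/30 -> H1 at depth 30
  add 9.121.167.48/28 -> H2 at depth 28
  del 9.121.167.48/28 (clear depth 28)
  add 9.121.128.0/18 -> H3 at depth 18
  del 9.121.160.0/20 (clear depth 20)
  add 9.121.0.0/16 -> H4 at depth 16
  add 9.112.0.0/12 -> H3 at depth 12
  del 231.229.254.192/28 (clear depth 28)
  add 231.229.254.192/26 -> H4 at depth 26
  Q 227.37.5.178: descend 11100 ; hops seen [∅] ; pick no-route
  Q 9.121.141.205: descend 000010010111100110 ; hops seen [H3,H3,H4,H3] ; pick H3
  Q 9.112.20.5: descend 000010010111 ; hops seen [H3,H3] ; pick H3
  add 231.229.0.0/16 -> H3 at depth 16
  Q 231.224.0.89: descend 1110011111100 ; hops seen [H3,H4] ; pick H4
  add 9.121.0.0/16 -> H3 at depth 16
  add 9.121.167.48/28 -> H3 at depth 28
  Q 231.229.153.197: descend 11100111111001011 ; hops seen [H3,H4,H3,H2] ; pick H2
  Q 9.121.128.1: descend 000010010111100110 ; hops seen [H3,H3,H3,H3] ; pick H3

== LOOKUPS ==
["H2","H4","H4","H4","H3","H4","H3","H3","H4","no-route","H3","H3","H4","H2","H3"]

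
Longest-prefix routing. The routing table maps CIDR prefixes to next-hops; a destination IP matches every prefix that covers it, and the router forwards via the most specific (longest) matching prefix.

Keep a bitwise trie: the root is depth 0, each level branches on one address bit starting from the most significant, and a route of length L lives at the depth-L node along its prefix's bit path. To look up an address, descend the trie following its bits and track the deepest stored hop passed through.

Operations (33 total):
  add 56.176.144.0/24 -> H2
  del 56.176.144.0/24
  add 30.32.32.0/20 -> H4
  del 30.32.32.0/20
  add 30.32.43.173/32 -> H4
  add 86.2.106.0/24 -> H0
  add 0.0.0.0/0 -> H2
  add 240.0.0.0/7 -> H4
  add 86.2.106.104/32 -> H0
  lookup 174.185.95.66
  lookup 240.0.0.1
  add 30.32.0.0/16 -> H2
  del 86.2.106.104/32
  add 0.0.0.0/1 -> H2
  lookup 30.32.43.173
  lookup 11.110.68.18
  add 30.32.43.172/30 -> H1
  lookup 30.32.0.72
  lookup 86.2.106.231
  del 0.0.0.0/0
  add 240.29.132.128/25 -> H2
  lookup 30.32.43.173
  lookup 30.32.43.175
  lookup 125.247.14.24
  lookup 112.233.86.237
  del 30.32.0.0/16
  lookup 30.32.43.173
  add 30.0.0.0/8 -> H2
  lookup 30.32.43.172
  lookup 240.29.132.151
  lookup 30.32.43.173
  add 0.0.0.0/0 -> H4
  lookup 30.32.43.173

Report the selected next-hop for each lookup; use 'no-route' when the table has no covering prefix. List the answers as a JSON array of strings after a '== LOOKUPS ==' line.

Apply in order:
  add 56.176.144.0/24 -> H2 at depth 24
  del 56.176.144.0/24 (clear depth 24)
  add 30.32.32.0/20 -> H4 at depth 20
  del 30.32.32.0/20 (clear depth 20)
  add 30.32.43.173/32 -> H4 at depth 32
  add 86.2.106.0/24 -> H0 at depth 24
  add 0.0.0.0/0 -> H2 at depth 0
  add 240.0.0.0/7 -> H4 at depth 7
  add 86.2.106.104/32 -> H0 at depth 32
  lookup 174.185.95.66: bits 1 walk d0:H2→d1:- -> H2
  lookup 240.0.0.1: bits 1111000 walk d0:H2→d1:-→d2:-→d3:-→d4:-→d5:-→d6:-→d7:H4 -> H4
  add 30.32.0.0/16 -> H2 at depth 16
  del 86.2.106.104/32 (clear depth 32)
  add 0.0.0.0/1 -> H2 at depth 1
  lookup 30.32.43.173: bits 00011110001000000010101110101101 walk d0:H2→d1:H2→d2:-→d3:-→d4:-→d5:-→d6:-→d7:-→d8:-→d9:-→d10:-→d11:-→d12:-→d13:-→d14:-→d15:-→d16:H2→d17:-→d18:-→d19:-→d20:-→d21:-→d22:-→d23:-→d24:-→d25:-→d26:-→d27:-→d28:-→d29:-→d30:-→d31:-→d32:H4 -> H4
  lookup 11.110.68.18: bits 000 walk d0:H2→d1:H2→d2:-→d3:- -> H2
  add 30.32.43.172/30 -> H1 at depth 30
  lookup 30.32.0.72: bits 000111100010000000 walk d0:H2→d1:H2→d2:-→d3:-→d4:-→d5:-→d6:-→d7:-→d8:-→d9:-→d10:-→d11:-→d12:-→d13:-→d14:-→d15:-→d16:H2→d17:-→d18:- -> H2
  lookup 86.2.106.231: bits 010101100000001001101010 walk d0:H2→d1:H2→d2:-→d3:-→d4:-→d5:-→d6:-→d7:-→d8:-→d9:-→d10:-→d11:-→d12:-→d13:-→d14:-→d15:-→d16:-→d17:-→d18:-→d19:-→d20:-→d21:-→d22:-→d23:-→d24:H0 -> H0
  del 0.0.0.0/0 (clear depth 0)
  add 240.29.132.128/25 -> H2 at depth 25
  lookup 30.32.43.173: bits 00011110001000000010101110101101 walk d0:-→d1:H2→d2:-→d3:-→d4:-→d5:-→d6:-→d7:-→d8:-→d9:-→d10:-→d11:-→d12:-→d13:-→d14:-→d15:-→d16:H2→d17:-→d18:-→d19:-→d20:-→d21:-→d22:-→d23:-→d24:-→d25:-→d26:-→d27:-→d28:-→d29:-→d30:H1→d31:-→d32:H4 -> H4
  lookup 30.32.43.175: bits 000111100010000000101011101011 walk d0:-→d1:H2→d2:-→d3:-→d4:-→d5:-→d6:-→d7:-→d8:-→d9:-→d10:-→d11:-→d12:-→d13:-→d14:-→d15:-→d16:H2→d17:-→d18:-→d19:-→d20:-→d21:-→d22:-→d23:-→d24:-→d25:-→d26:-→d27:-→d28:-→d29:-→d30:H1 -> H1
  lookup 125.247.14.24: bits 01 walk d0:-→d1:H2→d2:- -> H2
  lookup 112.233.86.237: bits 01 walk d0:-→d1:H2→d2:- -> H2
  del 30.32.0.0/16 (clear depth 16)
  lookup 30.32.43.173: bits 00011110001000000010101110101101 walk d0:-→d1:H2→d2:-→d3:-→d4:-→d5:-→d6:-→d7:-→d8:-→d9:-→d10:-→d11:-→d12:-→d13:-→d14:-→d15:-→d16:-→d17:-→d18:-→d19:-→d20:-→d21:-→d22:-→d23:-→d24:-→d25:-→d26:-→d27:-→d28:-→d29:-→d30:H1→d31:-→d32:H4 -> H4
  add 30.0.0.0/8 -> H2 at depth 8
  lookup 30.32.43.172: bits 0001111000100000001010111010110 walk d0:-→d1:H2→d2:-→d3:-→d4:-→d5:-→d6:-→d7:-→d8:H2→d9:-→d10:-→d11:-→d12:-→d13:-→d14:-→d15:-→d16:-→d17:-→d18:-→d19:-→d20:-→d21:-→d22:-→d23:-→d24:-→d25:-→d26:-→d27:-→d28:-→d29:-→d30:H1→d31:- -> H1
  lookup 240.29.132.151: bits 1111000000011101100001001 walk d0:-→d1:-→d2:-→d3:-→d4:-→d5:-→d6:-→d7:H4→d8:-→d9:-→d10:-→d11:-→d12:-→d13:-→d14:-→d15:-→d16:-→d17:-→d18:-→d19:-→d20:-→d21:-→d22:-→d23:-→d24:-→d25:H2 -> H2
  lookup 30.32.43.173: bits 00011110001000000010101110101101 walk d0:-→d1:H2→d2:-→d3:-→d4:-→d5:-→d6:-→d7:-→d8:H2→d9:-→d10:-→d11:-→d12:-→d13:-→d14:-→d15:-→d16:-→d17:-→d18:-→d19:-→d20:-→d21:-→d22:-→d23:-→d24:-→d25:-→d26:-→d27:-→d28:-→d29:-→d30:H1→d31:-→d32:H4 -> H4
  add 0.0.0.0/0 -> H4 at depth 0
  lookup 30.32.43.173: bits 00011110001000000010101110101101 walk d0:H4→d1:H2→d2:-→d3:-→d4:-→d5:-→d6:-→d7:-→d8:H2→d9:-→d10:-→d11:-→d12:-→d13:-→d14:-→d15:-→d16:-→d17:-→d18:-→d19:-→d20:-→d21:-→d22:-→d23:-→d24:-→d25:-→d26:-→d27:-→d28:-→d29:-→d30:H1→d31:-→d32:H4 -> H4

== LOOKUPS ==
["H2","H4","H4","H2","H2","H0","H4","H1","H2","H2","H4","H1","H2","H4","H4"]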